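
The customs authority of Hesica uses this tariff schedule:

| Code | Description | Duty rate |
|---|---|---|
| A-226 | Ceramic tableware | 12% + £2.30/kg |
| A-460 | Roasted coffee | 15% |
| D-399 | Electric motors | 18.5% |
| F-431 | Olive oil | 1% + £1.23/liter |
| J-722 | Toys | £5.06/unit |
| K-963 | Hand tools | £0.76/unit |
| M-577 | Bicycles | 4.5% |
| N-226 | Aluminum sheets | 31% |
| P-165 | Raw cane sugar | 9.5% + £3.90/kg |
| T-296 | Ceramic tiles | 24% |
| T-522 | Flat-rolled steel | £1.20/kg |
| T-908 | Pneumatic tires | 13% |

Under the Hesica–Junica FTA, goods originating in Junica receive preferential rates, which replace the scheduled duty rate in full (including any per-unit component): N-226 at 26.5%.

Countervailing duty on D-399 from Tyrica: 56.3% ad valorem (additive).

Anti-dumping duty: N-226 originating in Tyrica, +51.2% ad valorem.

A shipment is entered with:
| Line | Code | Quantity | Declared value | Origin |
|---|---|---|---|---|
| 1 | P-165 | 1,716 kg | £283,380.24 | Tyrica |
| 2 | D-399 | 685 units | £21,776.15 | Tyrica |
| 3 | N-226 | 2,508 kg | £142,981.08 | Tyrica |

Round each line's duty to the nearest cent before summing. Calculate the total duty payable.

£167,432.53

Line 1 (P-165, Tyrica, 1,716 kg, £283,380.24):
Base rate for P-165 is 9.5% + £3.90/kg.
Duty = £283,380.24 × 9.5% + 1,716 × £3.90 = £33,613.52.
Line 2 (D-399, Tyrica, 685 units, £21,776.15):
Base rate for D-399 is 18.5%.
Additional duty on D-399 from Tyrica: +56.3%. Applied ad valorem rate: 18.5% + 56.3% = 74.8%.
Duty = £21,776.15 × 74.8% = £16,288.56.
Line 3 (N-226, Tyrica, 2,508 kg, £142,981.08):
Base rate for N-226 is 31%.
N-226 has an FTA preferential rate, but origin Tyrica is not Junica; base rate stands.
Additional duty on N-226 from Tyrica: +51.2%. Applied ad valorem rate: 31% + 51.2% = 82.2%.
Duty = £142,981.08 × 82.2% = £117,530.45.
Total = £33,613.52 + £16,288.56 + £117,530.45 = £167,432.53.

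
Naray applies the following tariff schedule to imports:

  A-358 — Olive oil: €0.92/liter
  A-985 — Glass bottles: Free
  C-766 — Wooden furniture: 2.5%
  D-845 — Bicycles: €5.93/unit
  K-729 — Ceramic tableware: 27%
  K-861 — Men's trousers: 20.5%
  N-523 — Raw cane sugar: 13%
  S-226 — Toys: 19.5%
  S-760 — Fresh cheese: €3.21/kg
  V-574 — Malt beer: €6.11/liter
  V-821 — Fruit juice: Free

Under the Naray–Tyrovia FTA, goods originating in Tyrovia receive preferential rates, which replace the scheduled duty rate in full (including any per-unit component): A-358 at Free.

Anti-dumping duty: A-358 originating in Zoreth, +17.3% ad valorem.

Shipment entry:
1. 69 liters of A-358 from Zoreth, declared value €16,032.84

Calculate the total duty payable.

Line 1 (A-358, Zoreth, 69 liters, €16,032.84):
Base rate for A-358 is €0.92/liter.
A-358 has an FTA preferential rate, but origin Zoreth is not Tyrovia; base rate stands.
Additional duty on A-358 from Zoreth: +17.3% ad valorem. Applied ad valorem rate = 17.3%.
Duty = €16,032.84 × 17.3% + 69 × €0.92 = €2,837.16.

€2,837.16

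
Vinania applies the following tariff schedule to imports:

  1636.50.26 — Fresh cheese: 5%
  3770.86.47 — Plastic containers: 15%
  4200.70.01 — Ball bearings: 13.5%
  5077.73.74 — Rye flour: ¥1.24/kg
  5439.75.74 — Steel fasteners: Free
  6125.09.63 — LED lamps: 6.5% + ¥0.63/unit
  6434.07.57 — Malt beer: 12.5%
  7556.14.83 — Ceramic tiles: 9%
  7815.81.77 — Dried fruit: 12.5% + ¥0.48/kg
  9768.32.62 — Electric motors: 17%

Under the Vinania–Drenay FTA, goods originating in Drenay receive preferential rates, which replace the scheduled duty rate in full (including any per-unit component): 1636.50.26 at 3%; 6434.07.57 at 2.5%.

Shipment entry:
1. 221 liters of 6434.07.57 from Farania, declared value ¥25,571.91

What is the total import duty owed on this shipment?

¥3,196.49

Line 1 (6434.07.57, Farania, 221 liters, ¥25,571.91):
Base rate for 6434.07.57 is 12.5%.
6434.07.57 has an FTA preferential rate, but origin Farania is not Drenay; base rate stands.
Duty = ¥25,571.91 × 12.5% = ¥3,196.49.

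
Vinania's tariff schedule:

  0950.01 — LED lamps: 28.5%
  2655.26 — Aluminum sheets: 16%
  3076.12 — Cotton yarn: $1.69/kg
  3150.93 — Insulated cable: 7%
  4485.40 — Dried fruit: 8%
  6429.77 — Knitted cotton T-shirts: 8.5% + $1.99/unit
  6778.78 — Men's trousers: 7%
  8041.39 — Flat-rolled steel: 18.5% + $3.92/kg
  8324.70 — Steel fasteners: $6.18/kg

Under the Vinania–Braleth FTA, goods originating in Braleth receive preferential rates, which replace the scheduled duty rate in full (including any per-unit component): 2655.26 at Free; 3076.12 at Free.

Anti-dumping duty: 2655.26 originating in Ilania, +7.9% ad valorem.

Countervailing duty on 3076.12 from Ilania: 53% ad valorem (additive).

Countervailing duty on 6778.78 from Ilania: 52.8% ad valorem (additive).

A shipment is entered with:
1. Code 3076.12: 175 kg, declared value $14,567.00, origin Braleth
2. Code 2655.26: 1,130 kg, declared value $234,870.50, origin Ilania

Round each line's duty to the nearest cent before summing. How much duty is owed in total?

$56,134.05

Line 1 (3076.12, Braleth, 175 kg, $14,567.00):
Base rate for 3076.12 is $1.69/kg.
Origin Braleth qualifies under the Vinania–Braleth agreement and 3076.12 is covered: preferential rate Free applies instead.
The additional-duty order on 3076.12 targets Ilania, not Braleth; it does not apply.
Duty = $14,567.00 × 0% = $0.00.
Line 2 (2655.26, Ilania, 1,130 kg, $234,870.50):
Base rate for 2655.26 is 16%.
2655.26 has an FTA preferential rate, but origin Ilania is not Braleth; base rate stands.
Additional duty on 2655.26 from Ilania: +7.9%. Applied ad valorem rate: 16% + 7.9% = 23.9%.
Duty = $234,870.50 × 23.9% = $56,134.05.
Total = $0.00 + $56,134.05 = $56,134.05.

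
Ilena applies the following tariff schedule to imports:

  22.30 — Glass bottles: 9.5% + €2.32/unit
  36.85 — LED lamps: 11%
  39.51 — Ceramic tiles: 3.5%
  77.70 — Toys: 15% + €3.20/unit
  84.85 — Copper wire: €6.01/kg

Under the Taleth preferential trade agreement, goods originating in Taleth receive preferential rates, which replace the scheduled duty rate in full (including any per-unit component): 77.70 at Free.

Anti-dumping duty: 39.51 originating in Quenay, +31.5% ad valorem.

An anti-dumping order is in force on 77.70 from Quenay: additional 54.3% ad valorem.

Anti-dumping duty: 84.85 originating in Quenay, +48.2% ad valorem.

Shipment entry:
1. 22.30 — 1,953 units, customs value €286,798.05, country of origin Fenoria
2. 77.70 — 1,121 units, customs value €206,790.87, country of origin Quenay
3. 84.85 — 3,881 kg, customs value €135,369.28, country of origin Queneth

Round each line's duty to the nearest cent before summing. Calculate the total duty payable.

€201,994.85

Line 1 (22.30, Fenoria, 1,953 units, €286,798.05):
Base rate for 22.30 is 9.5% + €2.32/unit.
Duty = €286,798.05 × 9.5% + 1,953 × €2.32 = €31,776.77.
Line 2 (77.70, Quenay, 1,121 units, €206,790.87):
Base rate for 77.70 is 15% + €3.20/unit.
77.70 has an FTA preferential rate, but origin Quenay is not Taleth; base rate stands.
Additional duty on 77.70 from Quenay: +54.3%. Applied ad valorem rate: 15% + 54.3% = 69.3%.
Duty = €206,790.87 × 69.3% + 1,121 × €3.20 = €146,893.27.
Line 3 (84.85, Queneth, 3,881 kg, €135,369.28):
Base rate for 84.85 is €6.01/kg.
The additional-duty order on 84.85 targets Quenay, not Queneth; it does not apply.
Duty = 3,881 × €6.01 = €23,324.81.
Total = €31,776.77 + €146,893.27 + €23,324.81 = €201,994.85.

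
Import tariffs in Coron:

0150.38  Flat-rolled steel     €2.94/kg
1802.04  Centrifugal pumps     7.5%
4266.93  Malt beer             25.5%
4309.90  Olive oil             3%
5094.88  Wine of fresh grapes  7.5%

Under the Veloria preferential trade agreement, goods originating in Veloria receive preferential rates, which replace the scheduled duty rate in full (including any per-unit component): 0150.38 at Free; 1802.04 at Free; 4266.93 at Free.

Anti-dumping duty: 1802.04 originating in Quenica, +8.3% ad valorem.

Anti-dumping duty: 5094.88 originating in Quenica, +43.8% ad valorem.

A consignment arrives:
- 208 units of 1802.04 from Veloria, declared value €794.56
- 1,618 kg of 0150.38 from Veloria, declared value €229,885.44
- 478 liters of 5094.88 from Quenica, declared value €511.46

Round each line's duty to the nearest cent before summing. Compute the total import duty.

Line 1 (1802.04, Veloria, 208 units, €794.56):
Base rate for 1802.04 is 7.5%.
Origin Veloria qualifies under the Coron–Veloria agreement and 1802.04 is covered: preferential rate Free applies instead.
The additional-duty order on 1802.04 targets Quenica, not Veloria; it does not apply.
Duty = €794.56 × 0% = €0.00.
Line 2 (0150.38, Veloria, 1,618 kg, €229,885.44):
Base rate for 0150.38 is €2.94/kg.
Origin Veloria qualifies under the Coron–Veloria agreement and 0150.38 is covered: preferential rate Free applies instead.
Duty = €229,885.44 × 0% = €0.00.
Line 3 (5094.88, Quenica, 478 liters, €511.46):
Base rate for 5094.88 is 7.5%.
Additional duty on 5094.88 from Quenica: +43.8%. Applied ad valorem rate: 7.5% + 43.8% = 51.3%.
Duty = €511.46 × 51.3% = €262.38.
Total = €0.00 + €0.00 + €262.38 = €262.38.

€262.38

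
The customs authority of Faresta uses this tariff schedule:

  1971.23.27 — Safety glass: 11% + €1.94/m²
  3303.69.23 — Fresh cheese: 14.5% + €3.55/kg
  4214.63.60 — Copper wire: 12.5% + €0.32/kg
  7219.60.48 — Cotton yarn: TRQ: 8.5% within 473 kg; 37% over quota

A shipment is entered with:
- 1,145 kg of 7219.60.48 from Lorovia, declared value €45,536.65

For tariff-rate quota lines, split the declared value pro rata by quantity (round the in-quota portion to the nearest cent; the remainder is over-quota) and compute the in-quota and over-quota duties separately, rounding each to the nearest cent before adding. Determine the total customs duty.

€11,487.36

Line 1 (7219.60.48, Lorovia, 1,145 kg, €45,536.65):
Code 7219.60.48 is under a tariff-rate quota (threshold 473 kg). In-quota: 473 kg at 8.5%; over-quota: 672 kg at 37%.
Pro-rata value split: in-quota = €45,536.65 × 473/1,145 = €18,811.21; over-quota = €45,536.65 − €18,811.21 = €26,725.44.
In-quota duty = €18,811.21 × 8.5% = €1,598.95. Over-quota duty = €26,725.44 × 37% = €9,888.41.
Line duty = €1,598.95 + €9,888.41 = €11,487.36.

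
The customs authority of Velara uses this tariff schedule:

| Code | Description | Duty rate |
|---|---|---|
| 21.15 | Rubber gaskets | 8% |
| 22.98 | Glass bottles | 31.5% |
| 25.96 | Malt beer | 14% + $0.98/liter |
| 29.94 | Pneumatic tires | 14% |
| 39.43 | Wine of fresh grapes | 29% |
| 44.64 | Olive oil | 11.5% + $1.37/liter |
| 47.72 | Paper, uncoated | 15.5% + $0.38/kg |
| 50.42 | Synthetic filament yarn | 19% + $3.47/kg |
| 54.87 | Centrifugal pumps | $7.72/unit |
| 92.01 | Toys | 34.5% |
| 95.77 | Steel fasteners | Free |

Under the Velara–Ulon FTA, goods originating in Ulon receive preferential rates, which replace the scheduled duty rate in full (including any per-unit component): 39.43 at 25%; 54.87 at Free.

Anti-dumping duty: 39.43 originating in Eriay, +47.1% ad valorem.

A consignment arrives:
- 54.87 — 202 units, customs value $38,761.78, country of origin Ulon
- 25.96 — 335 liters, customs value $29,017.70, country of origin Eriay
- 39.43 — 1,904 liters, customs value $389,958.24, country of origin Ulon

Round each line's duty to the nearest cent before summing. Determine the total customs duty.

$101,880.34

Line 1 (54.87, Ulon, 202 units, $38,761.78):
Base rate for 54.87 is $7.72/unit.
Origin Ulon qualifies under the Velara–Ulon agreement and 54.87 is covered: preferential rate Free applies instead.
Duty = $38,761.78 × 0% = $0.00.
Line 2 (25.96, Eriay, 335 liters, $29,017.70):
Base rate for 25.96 is 14% + $0.98/liter.
Duty = $29,017.70 × 14% + 335 × $0.98 = $4,390.78.
Line 3 (39.43, Ulon, 1,904 liters, $389,958.24):
Base rate for 39.43 is 29%.
Origin Ulon qualifies under the Velara–Ulon agreement and 39.43 is covered: preferential rate 25% applies instead.
The additional-duty order on 39.43 targets Eriay, not Ulon; it does not apply.
Duty = $389,958.24 × 25% = $97,489.56.
Total = $0.00 + $4,390.78 + $97,489.56 = $101,880.34.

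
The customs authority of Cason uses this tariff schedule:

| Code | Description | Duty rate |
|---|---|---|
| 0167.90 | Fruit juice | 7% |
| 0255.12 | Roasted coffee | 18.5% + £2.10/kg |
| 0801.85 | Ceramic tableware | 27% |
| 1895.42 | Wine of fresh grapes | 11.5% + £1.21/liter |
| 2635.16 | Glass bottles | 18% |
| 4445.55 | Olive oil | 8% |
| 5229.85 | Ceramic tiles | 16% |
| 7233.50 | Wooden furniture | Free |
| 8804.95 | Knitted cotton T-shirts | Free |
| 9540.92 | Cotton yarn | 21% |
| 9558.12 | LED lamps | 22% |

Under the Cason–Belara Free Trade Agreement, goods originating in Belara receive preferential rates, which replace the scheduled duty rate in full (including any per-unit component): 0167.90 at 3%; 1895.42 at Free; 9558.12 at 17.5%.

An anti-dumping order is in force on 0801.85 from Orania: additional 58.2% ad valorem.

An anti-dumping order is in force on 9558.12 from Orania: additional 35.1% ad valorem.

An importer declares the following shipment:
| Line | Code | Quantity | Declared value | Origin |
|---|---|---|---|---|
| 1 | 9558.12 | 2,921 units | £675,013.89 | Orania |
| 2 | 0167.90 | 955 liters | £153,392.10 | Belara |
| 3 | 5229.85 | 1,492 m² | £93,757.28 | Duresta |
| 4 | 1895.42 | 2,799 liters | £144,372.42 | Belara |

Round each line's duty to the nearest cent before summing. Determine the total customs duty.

£405,035.85

Line 1 (9558.12, Orania, 2,921 units, £675,013.89):
Base rate for 9558.12 is 22%.
9558.12 has an FTA preferential rate, but origin Orania is not Belara; base rate stands.
Additional duty on 9558.12 from Orania: +35.1%. Applied ad valorem rate: 22% + 35.1% = 57.1%.
Duty = £675,013.89 × 57.1% = £385,432.93.
Line 2 (0167.90, Belara, 955 liters, £153,392.10):
Base rate for 0167.90 is 7%.
Origin Belara qualifies under the Cason–Belara agreement and 0167.90 is covered: preferential rate 3% applies instead.
Duty = £153,392.10 × 3% = £4,601.76.
Line 3 (5229.85, Duresta, 1,492 m², £93,757.28):
Base rate for 5229.85 is 16%.
Duty = £93,757.28 × 16% = £15,001.16.
Line 4 (1895.42, Belara, 2,799 liters, £144,372.42):
Base rate for 1895.42 is 11.5% + £1.21/liter.
Origin Belara qualifies under the Cason–Belara agreement and 1895.42 is covered: preferential rate Free applies instead.
Duty = £144,372.42 × 0% = £0.00.
Total = £385,432.93 + £4,601.76 + £15,001.16 + £0.00 = £405,035.85.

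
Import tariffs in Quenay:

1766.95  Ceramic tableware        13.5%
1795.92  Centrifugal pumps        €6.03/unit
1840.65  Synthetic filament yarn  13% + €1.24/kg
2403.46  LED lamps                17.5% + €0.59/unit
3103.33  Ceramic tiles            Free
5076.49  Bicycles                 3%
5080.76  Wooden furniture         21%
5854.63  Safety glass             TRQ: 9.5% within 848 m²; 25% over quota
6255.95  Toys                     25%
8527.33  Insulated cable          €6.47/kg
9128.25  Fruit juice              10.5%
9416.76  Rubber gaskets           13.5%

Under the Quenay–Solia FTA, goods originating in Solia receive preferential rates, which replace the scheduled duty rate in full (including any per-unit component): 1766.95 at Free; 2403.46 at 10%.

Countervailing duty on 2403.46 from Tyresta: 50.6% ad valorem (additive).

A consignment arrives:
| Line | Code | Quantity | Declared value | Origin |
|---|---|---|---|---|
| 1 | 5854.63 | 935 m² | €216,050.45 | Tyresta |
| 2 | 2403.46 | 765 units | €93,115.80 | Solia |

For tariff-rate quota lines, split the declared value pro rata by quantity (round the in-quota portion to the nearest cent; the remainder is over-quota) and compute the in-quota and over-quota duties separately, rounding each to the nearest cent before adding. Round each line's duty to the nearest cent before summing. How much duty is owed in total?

Line 1 (5854.63, Tyresta, 935 m², €216,050.45):
Code 5854.63 is under a tariff-rate quota (threshold 848 m²). In-quota: 848 m² at 9.5%; over-quota: 87 m² at 25%.
Pro-rata value split: in-quota = €216,050.45 × 848/935 = €195,947.36; over-quota = €216,050.45 − €195,947.36 = €20,103.09.
In-quota duty = €195,947.36 × 9.5% = €18,615.00. Over-quota duty = €20,103.09 × 25% = €5,025.77.
Line duty = €18,615.00 + €5,025.77 = €23,640.77.
Line 2 (2403.46, Solia, 765 units, €93,115.80):
Base rate for 2403.46 is 17.5% + €0.59/unit.
Origin Solia qualifies under the Quenay–Solia agreement and 2403.46 is covered: preferential rate 10% applies instead.
The additional-duty order on 2403.46 targets Tyresta, not Solia; it does not apply.
Duty = €93,115.80 × 10% = €9,311.58.
Total = €23,640.77 + €9,311.58 = €32,952.35.

€32,952.35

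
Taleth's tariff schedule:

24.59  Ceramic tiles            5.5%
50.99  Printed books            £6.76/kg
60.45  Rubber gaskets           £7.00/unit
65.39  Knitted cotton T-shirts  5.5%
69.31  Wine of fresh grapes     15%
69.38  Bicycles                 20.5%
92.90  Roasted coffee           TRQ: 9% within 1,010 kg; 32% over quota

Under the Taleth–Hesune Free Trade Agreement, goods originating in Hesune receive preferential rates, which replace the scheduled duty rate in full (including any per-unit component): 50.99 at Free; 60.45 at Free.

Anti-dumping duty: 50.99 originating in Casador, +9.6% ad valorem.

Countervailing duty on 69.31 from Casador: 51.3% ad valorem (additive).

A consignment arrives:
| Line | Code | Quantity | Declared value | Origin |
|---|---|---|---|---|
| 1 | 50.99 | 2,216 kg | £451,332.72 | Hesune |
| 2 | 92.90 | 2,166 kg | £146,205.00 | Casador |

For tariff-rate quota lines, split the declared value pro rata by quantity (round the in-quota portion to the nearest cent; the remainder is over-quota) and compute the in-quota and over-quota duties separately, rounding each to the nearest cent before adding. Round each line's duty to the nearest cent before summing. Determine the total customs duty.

£31,105.35

Line 1 (50.99, Hesune, 2,216 kg, £451,332.72):
Base rate for 50.99 is £6.76/kg.
Origin Hesune qualifies under the Taleth–Hesune agreement and 50.99 is covered: preferential rate Free applies instead.
The additional-duty order on 50.99 targets Casador, not Hesune; it does not apply.
Duty = £451,332.72 × 0% = £0.00.
Line 2 (92.90, Casador, 2,166 kg, £146,205.00):
Code 92.90 is under a tariff-rate quota (threshold 1,010 kg). In-quota: 1,010 kg at 9%; over-quota: 1,156 kg at 32%.
Pro-rata value split: in-quota = £146,205.00 × 1,010/2,166 = £68,175.00; over-quota = £146,205.00 − £68,175.00 = £78,030.00.
In-quota duty = £68,175.00 × 9% = £6,135.75. Over-quota duty = £78,030.00 × 32% = £24,969.60.
Line duty = £6,135.75 + £24,969.60 = £31,105.35.
Total = £0.00 + £31,105.35 = £31,105.35.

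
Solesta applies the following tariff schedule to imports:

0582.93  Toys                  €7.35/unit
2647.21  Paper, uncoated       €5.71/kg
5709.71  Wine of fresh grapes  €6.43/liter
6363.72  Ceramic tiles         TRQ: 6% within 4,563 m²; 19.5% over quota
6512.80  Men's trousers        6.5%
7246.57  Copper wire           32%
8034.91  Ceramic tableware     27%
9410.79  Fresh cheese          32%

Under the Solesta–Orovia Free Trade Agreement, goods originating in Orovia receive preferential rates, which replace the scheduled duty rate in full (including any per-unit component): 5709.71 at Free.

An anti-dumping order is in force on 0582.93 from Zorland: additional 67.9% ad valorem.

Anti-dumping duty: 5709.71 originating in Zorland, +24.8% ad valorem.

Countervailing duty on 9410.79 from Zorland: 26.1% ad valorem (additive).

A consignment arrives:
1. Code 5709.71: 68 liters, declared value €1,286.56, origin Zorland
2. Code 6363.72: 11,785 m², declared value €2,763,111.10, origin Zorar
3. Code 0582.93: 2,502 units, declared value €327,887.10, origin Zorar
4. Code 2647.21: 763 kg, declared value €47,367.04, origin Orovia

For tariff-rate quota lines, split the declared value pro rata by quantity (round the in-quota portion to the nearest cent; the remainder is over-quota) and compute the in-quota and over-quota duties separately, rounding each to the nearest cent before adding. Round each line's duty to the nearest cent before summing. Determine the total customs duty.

€417,880.87

Line 1 (5709.71, Zorland, 68 liters, €1,286.56):
Base rate for 5709.71 is €6.43/liter.
5709.71 has an FTA preferential rate, but origin Zorland is not Orovia; base rate stands.
Additional duty on 5709.71 from Zorland: +24.8% ad valorem. Applied ad valorem rate = 24.8%.
Duty = €1,286.56 × 24.8% + 68 × €6.43 = €756.31.
Line 2 (6363.72, Zorar, 11,785 m², €2,763,111.10):
Code 6363.72 is under a tariff-rate quota (threshold 4,563 m²). In-quota: 4,563 m² at 6%; over-quota: 7,222 m² at 19.5%.
Pro-rata value split: in-quota = €2,763,111.10 × 4,563/11,785 = €1,069,840.98; over-quota = €2,763,111.10 − €1,069,840.98 = €1,693,270.12.
In-quota duty = €1,069,840.98 × 6% = €64,190.46. Over-quota duty = €1,693,270.12 × 19.5% = €330,187.67.
Line duty = €64,190.46 + €330,187.67 = €394,378.13.
Line 3 (0582.93, Zorar, 2,502 units, €327,887.10):
Base rate for 0582.93 is €7.35/unit.
The additional-duty order on 0582.93 targets Zorland, not Zorar; it does not apply.
Duty = 2,502 × €7.35 = €18,389.70.
Line 4 (2647.21, Orovia, 763 kg, €47,367.04):
Base rate for 2647.21 is €5.71/kg.
Origin Orovia is the FTA partner but 2647.21 is not on the preference list; base rate stands.
Duty = 763 × €5.71 = €4,356.73.
Total = €756.31 + €394,378.13 + €18,389.70 + €4,356.73 = €417,880.87.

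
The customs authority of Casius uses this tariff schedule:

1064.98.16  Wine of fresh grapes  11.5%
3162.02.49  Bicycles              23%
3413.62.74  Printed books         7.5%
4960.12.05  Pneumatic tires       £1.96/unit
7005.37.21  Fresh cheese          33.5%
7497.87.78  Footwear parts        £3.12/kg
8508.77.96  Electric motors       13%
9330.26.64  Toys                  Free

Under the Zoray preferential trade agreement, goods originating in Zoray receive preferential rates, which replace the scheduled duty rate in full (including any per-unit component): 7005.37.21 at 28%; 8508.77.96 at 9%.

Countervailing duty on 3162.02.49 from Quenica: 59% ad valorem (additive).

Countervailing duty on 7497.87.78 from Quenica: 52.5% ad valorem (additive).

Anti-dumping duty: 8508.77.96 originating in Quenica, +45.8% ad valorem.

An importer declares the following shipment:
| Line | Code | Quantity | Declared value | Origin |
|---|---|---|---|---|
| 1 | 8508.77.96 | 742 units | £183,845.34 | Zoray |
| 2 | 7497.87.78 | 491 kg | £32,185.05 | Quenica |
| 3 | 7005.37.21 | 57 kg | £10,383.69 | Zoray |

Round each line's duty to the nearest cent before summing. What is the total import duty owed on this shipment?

Line 1 (8508.77.96, Zoray, 742 units, £183,845.34):
Base rate for 8508.77.96 is 13%.
Origin Zoray qualifies under the Casius–Zoray agreement and 8508.77.96 is covered: preferential rate 9% applies instead.
The additional-duty order on 8508.77.96 targets Quenica, not Zoray; it does not apply.
Duty = £183,845.34 × 9% = £16,546.08.
Line 2 (7497.87.78, Quenica, 491 kg, £32,185.05):
Base rate for 7497.87.78 is £3.12/kg.
Additional duty on 7497.87.78 from Quenica: +52.5% ad valorem. Applied ad valorem rate = 52.5%.
Duty = £32,185.05 × 52.5% + 491 × £3.12 = £18,429.07.
Line 3 (7005.37.21, Zoray, 57 kg, £10,383.69):
Base rate for 7005.37.21 is 33.5%.
Origin Zoray qualifies under the Casius–Zoray agreement and 7005.37.21 is covered: preferential rate 28% applies instead.
Duty = £10,383.69 × 28% = £2,907.43.
Total = £16,546.08 + £18,429.07 + £2,907.43 = £37,882.58.

£37,882.58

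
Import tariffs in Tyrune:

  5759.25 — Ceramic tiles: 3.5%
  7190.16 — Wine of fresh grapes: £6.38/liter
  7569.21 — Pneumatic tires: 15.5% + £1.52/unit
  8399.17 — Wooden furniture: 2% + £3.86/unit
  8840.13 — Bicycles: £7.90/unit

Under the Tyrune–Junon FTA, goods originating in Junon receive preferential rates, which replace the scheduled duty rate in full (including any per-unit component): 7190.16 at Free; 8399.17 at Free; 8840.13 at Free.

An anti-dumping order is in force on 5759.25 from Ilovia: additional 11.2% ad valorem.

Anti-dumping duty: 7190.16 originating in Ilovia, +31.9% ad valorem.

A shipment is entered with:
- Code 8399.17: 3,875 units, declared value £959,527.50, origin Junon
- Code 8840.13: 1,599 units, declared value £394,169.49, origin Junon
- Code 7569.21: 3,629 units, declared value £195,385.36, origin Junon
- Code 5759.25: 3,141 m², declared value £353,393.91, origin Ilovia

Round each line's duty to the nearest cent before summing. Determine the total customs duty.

£87,749.71

Line 1 (8399.17, Junon, 3,875 units, £959,527.50):
Base rate for 8399.17 is 2% + £3.86/unit.
Origin Junon qualifies under the Tyrune–Junon agreement and 8399.17 is covered: preferential rate Free applies instead.
Duty = £959,527.50 × 0% = £0.00.
Line 2 (8840.13, Junon, 1,599 units, £394,169.49):
Base rate for 8840.13 is £7.90/unit.
Origin Junon qualifies under the Tyrune–Junon agreement and 8840.13 is covered: preferential rate Free applies instead.
Duty = £394,169.49 × 0% = £0.00.
Line 3 (7569.21, Junon, 3,629 units, £195,385.36):
Base rate for 7569.21 is 15.5% + £1.52/unit.
Origin Junon is the FTA partner but 7569.21 is not on the preference list; base rate stands.
Duty = £195,385.36 × 15.5% + 3,629 × £1.52 = £35,800.81.
Line 4 (5759.25, Ilovia, 3,141 m², £353,393.91):
Base rate for 5759.25 is 3.5%.
Additional duty on 5759.25 from Ilovia: +11.2%. Applied ad valorem rate: 3.5% + 11.2% = 14.7%.
Duty = £353,393.91 × 14.7% = £51,948.90.
Total = £0.00 + £0.00 + £35,800.81 + £51,948.90 = £87,749.71.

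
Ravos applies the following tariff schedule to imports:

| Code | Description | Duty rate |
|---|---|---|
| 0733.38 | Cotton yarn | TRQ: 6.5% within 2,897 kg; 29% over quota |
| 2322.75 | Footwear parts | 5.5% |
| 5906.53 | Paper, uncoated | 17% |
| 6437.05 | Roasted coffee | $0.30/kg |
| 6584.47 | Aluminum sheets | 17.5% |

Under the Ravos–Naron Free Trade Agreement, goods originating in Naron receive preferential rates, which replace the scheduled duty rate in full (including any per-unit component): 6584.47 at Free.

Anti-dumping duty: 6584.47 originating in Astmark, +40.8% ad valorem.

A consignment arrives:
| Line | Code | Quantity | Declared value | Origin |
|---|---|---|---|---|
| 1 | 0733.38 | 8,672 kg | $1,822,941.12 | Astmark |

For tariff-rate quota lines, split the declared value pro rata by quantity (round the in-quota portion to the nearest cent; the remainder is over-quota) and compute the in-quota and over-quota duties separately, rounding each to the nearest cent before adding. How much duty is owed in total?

Line 1 (0733.38, Astmark, 8,672 kg, $1,822,941.12):
Code 0733.38 is under a tariff-rate quota (threshold 2,897 kg). In-quota: 2,897 kg at 6.5%; over-quota: 5,775 kg at 29%.
Pro-rata value split: in-quota = $1,822,941.12 × 2,897/8,672 = $608,978.37; over-quota = $1,822,941.12 − $608,978.37 = $1,213,962.75.
In-quota duty = $608,978.37 × 6.5% = $39,583.59. Over-quota duty = $1,213,962.75 × 29% = $352,049.20.
Line duty = $39,583.59 + $352,049.20 = $391,632.79.

$391,632.79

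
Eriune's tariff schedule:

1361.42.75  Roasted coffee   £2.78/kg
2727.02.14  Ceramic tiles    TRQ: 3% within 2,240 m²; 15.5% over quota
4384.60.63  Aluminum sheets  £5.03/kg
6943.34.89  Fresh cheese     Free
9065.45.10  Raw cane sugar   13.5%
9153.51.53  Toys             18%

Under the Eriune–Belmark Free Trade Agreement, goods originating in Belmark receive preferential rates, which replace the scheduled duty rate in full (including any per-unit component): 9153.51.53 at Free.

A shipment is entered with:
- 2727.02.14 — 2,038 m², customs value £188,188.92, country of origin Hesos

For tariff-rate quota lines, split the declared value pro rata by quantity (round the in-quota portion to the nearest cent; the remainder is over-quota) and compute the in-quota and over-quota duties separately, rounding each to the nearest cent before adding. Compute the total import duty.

Line 1 (2727.02.14, Hesos, 2,038 m², £188,188.92):
Code 2727.02.14 is under a tariff-rate quota (threshold 2,240 m²). Quantity 2,038 m² is within the quota, so the in-quota rate 3% applies to the full value.
Duty = £188,188.92 × 3% = £5,645.67.

£5,645.67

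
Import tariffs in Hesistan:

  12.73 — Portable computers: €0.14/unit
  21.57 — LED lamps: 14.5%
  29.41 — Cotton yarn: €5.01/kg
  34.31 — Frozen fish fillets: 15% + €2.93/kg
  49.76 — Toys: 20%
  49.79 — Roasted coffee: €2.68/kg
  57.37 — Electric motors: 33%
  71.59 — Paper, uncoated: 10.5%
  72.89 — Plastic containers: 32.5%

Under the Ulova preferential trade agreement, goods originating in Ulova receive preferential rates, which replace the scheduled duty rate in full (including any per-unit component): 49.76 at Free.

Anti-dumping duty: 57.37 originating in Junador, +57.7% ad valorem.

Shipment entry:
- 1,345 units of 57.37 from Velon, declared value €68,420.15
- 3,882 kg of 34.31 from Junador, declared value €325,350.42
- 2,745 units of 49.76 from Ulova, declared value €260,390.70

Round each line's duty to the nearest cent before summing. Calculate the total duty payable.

€82,755.47

Line 1 (57.37, Velon, 1,345 units, €68,420.15):
Base rate for 57.37 is 33%.
The additional-duty order on 57.37 targets Junador, not Velon; it does not apply.
Duty = €68,420.15 × 33% = €22,578.65.
Line 2 (34.31, Junador, 3,882 kg, €325,350.42):
Base rate for 34.31 is 15% + €2.93/kg.
Duty = €325,350.42 × 15% + 3,882 × €2.93 = €60,176.82.
Line 3 (49.76, Ulova, 2,745 units, €260,390.70):
Base rate for 49.76 is 20%.
Origin Ulova qualifies under the Hesistan–Ulova agreement and 49.76 is covered: preferential rate Free applies instead.
Duty = €260,390.70 × 0% = €0.00.
Total = €22,578.65 + €60,176.82 + €0.00 = €82,755.47.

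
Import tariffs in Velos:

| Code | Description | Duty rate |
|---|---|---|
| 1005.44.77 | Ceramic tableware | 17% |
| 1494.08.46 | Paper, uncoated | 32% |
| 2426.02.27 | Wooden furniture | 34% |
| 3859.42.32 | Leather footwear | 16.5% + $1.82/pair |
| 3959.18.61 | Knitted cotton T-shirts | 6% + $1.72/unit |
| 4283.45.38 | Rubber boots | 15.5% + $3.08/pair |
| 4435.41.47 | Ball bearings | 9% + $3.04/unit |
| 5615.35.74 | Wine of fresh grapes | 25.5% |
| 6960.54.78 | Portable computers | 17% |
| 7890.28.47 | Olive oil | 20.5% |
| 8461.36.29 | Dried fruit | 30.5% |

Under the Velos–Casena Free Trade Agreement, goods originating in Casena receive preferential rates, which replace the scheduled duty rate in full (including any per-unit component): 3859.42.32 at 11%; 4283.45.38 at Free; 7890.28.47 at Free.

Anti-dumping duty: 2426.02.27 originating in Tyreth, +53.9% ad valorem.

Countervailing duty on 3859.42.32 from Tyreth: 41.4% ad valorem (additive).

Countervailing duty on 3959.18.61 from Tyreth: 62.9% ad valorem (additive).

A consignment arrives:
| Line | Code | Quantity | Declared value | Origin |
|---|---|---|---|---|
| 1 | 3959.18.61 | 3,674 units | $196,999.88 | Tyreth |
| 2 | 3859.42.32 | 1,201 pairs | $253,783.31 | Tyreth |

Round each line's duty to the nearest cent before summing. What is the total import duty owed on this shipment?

$291,178.56

Line 1 (3959.18.61, Tyreth, 3,674 units, $196,999.88):
Base rate for 3959.18.61 is 6% + $1.72/unit.
Additional duty on 3959.18.61 from Tyreth: +62.9%. Applied ad valorem rate: 6% + 62.9% = 68.9%.
Duty = $196,999.88 × 68.9% + 3,674 × $1.72 = $142,052.20.
Line 2 (3859.42.32, Tyreth, 1,201 pairs, $253,783.31):
Base rate for 3859.42.32 is 16.5% + $1.82/pair.
3859.42.32 has an FTA preferential rate, but origin Tyreth is not Casena; base rate stands.
Additional duty on 3859.42.32 from Tyreth: +41.4%. Applied ad valorem rate: 16.5% + 41.4% = 57.9%.
Duty = $253,783.31 × 57.9% + 1,201 × $1.82 = $149,126.36.
Total = $142,052.20 + $149,126.36 = $291,178.56.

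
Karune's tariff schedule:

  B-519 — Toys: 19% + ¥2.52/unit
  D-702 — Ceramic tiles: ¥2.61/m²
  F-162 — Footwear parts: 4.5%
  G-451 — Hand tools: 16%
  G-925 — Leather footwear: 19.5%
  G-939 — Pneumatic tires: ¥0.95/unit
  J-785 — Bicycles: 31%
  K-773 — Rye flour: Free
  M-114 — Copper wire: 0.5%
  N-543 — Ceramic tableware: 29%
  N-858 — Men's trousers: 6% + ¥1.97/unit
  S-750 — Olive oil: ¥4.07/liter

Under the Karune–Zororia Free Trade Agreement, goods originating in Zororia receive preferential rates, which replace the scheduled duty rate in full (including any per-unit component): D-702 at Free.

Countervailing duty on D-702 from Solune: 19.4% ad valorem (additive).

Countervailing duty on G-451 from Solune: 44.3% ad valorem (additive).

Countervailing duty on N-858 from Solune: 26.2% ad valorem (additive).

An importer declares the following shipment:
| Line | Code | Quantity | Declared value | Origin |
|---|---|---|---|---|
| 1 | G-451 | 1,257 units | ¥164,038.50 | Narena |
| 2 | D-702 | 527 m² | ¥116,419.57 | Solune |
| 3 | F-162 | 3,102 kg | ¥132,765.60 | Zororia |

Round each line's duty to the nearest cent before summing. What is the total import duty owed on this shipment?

Line 1 (G-451, Narena, 1,257 units, ¥164,038.50):
Base rate for G-451 is 16%.
The additional-duty order on G-451 targets Solune, not Narena; it does not apply.
Duty = ¥164,038.50 × 16% = ¥26,246.16.
Line 2 (D-702, Solune, 527 m², ¥116,419.57):
Base rate for D-702 is ¥2.61/m².
D-702 has an FTA preferential rate, but origin Solune is not Zororia; base rate stands.
Additional duty on D-702 from Solune: +19.4% ad valorem. Applied ad valorem rate = 19.4%.
Duty = ¥116,419.57 × 19.4% + 527 × ¥2.61 = ¥23,960.87.
Line 3 (F-162, Zororia, 3,102 kg, ¥132,765.60):
Base rate for F-162 is 4.5%.
Origin Zororia is the FTA partner but F-162 is not on the preference list; base rate stands.
Duty = ¥132,765.60 × 4.5% = ¥5,974.45.
Total = ¥26,246.16 + ¥23,960.87 + ¥5,974.45 = ¥56,181.48.

¥56,181.48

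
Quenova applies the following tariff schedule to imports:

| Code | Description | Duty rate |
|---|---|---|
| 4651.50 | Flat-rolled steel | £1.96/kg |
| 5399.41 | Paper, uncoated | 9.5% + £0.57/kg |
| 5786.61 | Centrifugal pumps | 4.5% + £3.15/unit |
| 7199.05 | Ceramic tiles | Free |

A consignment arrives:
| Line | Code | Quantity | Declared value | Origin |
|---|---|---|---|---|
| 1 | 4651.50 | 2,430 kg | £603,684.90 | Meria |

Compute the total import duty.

£4,762.80

Line 1 (4651.50, Meria, 2,430 kg, £603,684.90):
Base rate for 4651.50 is £1.96/kg.
Duty = 2,430 × £1.96 = £4,762.80.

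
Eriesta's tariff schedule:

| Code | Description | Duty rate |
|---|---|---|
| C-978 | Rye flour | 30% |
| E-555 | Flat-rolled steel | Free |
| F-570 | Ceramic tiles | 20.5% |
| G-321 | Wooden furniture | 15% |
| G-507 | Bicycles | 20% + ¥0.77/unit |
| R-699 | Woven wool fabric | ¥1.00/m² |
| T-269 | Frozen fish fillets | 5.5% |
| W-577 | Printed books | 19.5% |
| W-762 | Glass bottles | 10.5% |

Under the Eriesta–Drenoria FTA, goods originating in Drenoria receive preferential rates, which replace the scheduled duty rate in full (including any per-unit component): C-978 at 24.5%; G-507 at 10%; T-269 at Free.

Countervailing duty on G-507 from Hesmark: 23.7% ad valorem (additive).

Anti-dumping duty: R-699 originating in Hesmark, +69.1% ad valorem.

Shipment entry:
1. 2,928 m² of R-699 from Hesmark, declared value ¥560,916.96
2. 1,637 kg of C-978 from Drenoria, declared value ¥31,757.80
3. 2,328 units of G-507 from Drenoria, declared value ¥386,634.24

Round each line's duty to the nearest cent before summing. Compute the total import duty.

Line 1 (R-699, Hesmark, 2,928 m², ¥560,916.96):
Base rate for R-699 is ¥1.00/m².
Additional duty on R-699 from Hesmark: +69.1% ad valorem. Applied ad valorem rate = 69.1%.
Duty = ¥560,916.96 × 69.1% + 2,928 × ¥1.00 = ¥390,521.62.
Line 2 (C-978, Drenoria, 1,637 kg, ¥31,757.80):
Base rate for C-978 is 30%.
Origin Drenoria qualifies under the Eriesta–Drenoria agreement and C-978 is covered: preferential rate 24.5% applies instead.
Duty = ¥31,757.80 × 24.5% = ¥7,780.66.
Line 3 (G-507, Drenoria, 2,328 units, ¥386,634.24):
Base rate for G-507 is 20% + ¥0.77/unit.
Origin Drenoria qualifies under the Eriesta–Drenoria agreement and G-507 is covered: preferential rate 10% applies instead.
The additional-duty order on G-507 targets Hesmark, not Drenoria; it does not apply.
Duty = ¥386,634.24 × 10% = ¥38,663.42.
Total = ¥390,521.62 + ¥7,780.66 + ¥38,663.42 = ¥436,965.70.

¥436,965.70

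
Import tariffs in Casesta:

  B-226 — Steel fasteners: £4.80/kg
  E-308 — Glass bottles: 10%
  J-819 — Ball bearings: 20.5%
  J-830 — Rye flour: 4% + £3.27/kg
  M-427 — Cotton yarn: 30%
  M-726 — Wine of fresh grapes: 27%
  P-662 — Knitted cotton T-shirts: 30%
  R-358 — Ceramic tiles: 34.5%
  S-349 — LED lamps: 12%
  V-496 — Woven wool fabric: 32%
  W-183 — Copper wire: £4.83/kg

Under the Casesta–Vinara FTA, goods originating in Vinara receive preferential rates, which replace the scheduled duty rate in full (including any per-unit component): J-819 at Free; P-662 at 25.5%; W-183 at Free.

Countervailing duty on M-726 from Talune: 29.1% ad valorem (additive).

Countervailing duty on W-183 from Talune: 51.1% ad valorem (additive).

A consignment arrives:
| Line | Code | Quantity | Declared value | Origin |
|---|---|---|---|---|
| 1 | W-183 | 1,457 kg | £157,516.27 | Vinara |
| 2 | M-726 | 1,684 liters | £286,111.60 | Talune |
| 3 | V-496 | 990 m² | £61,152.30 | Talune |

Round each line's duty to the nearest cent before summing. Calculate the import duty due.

Line 1 (W-183, Vinara, 1,457 kg, £157,516.27):
Base rate for W-183 is £4.83/kg.
Origin Vinara qualifies under the Casesta–Vinara agreement and W-183 is covered: preferential rate Free applies instead.
The additional-duty order on W-183 targets Talune, not Vinara; it does not apply.
Duty = £157,516.27 × 0% = £0.00.
Line 2 (M-726, Talune, 1,684 liters, £286,111.60):
Base rate for M-726 is 27%.
Additional duty on M-726 from Talune: +29.1%. Applied ad valorem rate: 27% + 29.1% = 56.1%.
Duty = £286,111.60 × 56.1% = £160,508.61.
Line 3 (V-496, Talune, 990 m², £61,152.30):
Base rate for V-496 is 32%.
Duty = £61,152.30 × 32% = £19,568.74.
Total = £0.00 + £160,508.61 + £19,568.74 = £180,077.35.

£180,077.35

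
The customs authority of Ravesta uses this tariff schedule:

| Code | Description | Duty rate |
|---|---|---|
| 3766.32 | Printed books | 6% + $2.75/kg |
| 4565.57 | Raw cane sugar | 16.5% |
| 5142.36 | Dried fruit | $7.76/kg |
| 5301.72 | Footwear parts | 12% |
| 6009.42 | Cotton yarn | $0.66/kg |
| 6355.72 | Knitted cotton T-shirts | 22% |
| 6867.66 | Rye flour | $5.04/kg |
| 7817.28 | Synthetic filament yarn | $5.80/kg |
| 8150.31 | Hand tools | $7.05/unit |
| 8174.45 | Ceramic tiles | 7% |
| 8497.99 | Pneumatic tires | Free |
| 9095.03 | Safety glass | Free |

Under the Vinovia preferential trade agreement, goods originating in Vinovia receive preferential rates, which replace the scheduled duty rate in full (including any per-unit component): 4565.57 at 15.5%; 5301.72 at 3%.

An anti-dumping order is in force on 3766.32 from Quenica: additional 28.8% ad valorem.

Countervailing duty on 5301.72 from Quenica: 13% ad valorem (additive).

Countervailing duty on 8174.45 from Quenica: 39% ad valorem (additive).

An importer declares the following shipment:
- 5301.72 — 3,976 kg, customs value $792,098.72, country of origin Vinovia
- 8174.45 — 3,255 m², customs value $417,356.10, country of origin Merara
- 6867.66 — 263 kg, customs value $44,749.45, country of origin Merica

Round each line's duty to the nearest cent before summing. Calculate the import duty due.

Line 1 (5301.72, Vinovia, 3,976 kg, $792,098.72):
Base rate for 5301.72 is 12%.
Origin Vinovia qualifies under the Ravesta–Vinovia agreement and 5301.72 is covered: preferential rate 3% applies instead.
The additional-duty order on 5301.72 targets Quenica, not Vinovia; it does not apply.
Duty = $792,098.72 × 3% = $23,762.96.
Line 2 (8174.45, Merara, 3,255 m², $417,356.10):
Base rate for 8174.45 is 7%.
The additional-duty order on 8174.45 targets Quenica, not Merara; it does not apply.
Duty = $417,356.10 × 7% = $29,214.93.
Line 3 (6867.66, Merica, 263 kg, $44,749.45):
Base rate for 6867.66 is $5.04/kg.
Duty = 263 × $5.04 = $1,325.52.
Total = $23,762.96 + $29,214.93 + $1,325.52 = $54,303.41.

$54,303.41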